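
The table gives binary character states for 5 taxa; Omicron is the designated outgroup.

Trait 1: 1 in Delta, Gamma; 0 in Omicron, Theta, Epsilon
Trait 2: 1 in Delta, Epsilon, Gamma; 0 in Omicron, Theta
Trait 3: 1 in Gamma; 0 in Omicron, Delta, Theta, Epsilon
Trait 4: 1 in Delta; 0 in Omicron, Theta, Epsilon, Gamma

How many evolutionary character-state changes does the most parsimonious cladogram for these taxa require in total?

The outgroup has state '0' for every character, so '1' is the derived state throughout.
Only Delta and Gamma show the derived state '1' for Trait 1, supporting them as a clade.
Trait 2 (derived state '1') is shared by Delta, Epsilon, and Gamma — a synapomorphy uniting that clade.
Trait 3 (derived state '1') is unique to Gamma (autapomorphy; uninformative for grouping).
Trait 4 (derived state '1') is unique to Delta (autapomorphy; uninformative for grouping).
Most parsimonious ingroup topology: (((Delta,Gamma),Epsilon),Theta).
Changes per character on this tree: Trait 1: 1; Trait 2: 1; Trait 3: 1; Trait 4: 1.
Total = 4.

4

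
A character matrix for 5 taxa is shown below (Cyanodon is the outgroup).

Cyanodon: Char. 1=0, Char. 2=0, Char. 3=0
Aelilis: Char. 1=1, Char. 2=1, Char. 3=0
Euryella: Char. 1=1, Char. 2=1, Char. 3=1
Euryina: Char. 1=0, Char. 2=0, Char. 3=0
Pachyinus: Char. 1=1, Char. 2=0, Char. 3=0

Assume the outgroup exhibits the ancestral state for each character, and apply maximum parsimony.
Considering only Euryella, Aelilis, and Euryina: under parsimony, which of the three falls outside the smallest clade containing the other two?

Euryina

The outgroup has state '0' for every character, so '1' is the derived state throughout.
Only Aelilis, Euryella, and Pachyinus show the derived state '1' for Char. 1, supporting them as a clade.
Char. 2 (derived state '1') is shared by Aelilis and Euryella — a synapomorphy uniting that clade.
Char. 3 (derived state '1') is unique to Euryella (autapomorphy; uninformative for grouping).
Most parsimonious ingroup topology: (((Aelilis,Euryella),Pachyinus),Euryina).
Euryella and Aelilis share a more recent common ancestor with each other than either does with Euryina, so Euryina is the least closely related of the three.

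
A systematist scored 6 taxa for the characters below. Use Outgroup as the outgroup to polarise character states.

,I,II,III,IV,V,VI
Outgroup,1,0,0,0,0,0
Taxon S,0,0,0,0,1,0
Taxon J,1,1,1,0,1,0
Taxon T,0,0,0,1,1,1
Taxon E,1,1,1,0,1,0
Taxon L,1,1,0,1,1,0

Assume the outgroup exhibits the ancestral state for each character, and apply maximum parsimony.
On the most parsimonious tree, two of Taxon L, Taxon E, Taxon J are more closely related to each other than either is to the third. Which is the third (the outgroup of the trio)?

Character polarity is set by the outgroup: the derived state is whichever differs from the outgroup's state, so for I the derived state is '0', and for the remaining characters it is '1'.
I: derived state '0' in Taxon S and Taxon T only — synapomorphy for {Taxon S, Taxon T}.
II: derived state '1' in Taxon E, Taxon J, and Taxon L only — synapomorphy for {Taxon E, Taxon J, Taxon L}.
Only Taxon E and Taxon J show the derived state '1' for III, supporting them as a clade.
IV groups Taxon L and Taxon T, which is incompatible with the clades supported by the remaining characters; treating it as convergent (homoplasy) costs fewer steps than any alternative tree.
All ingroup taxa share the derived state '1' for V; it defines the ingroup but does not resolve relationships within it.
VI: derived state '1' in Taxon T only — an autapomorphy, so it tells us nothing about relationships among taxa.
Most parsimonious ingroup topology: ((Taxon S,Taxon T),((Taxon J,Taxon E),Taxon L)).
Taxon J and Taxon E share a more recent common ancestor with each other than either does with Taxon L, so Taxon L is the least closely related of the three.

Taxon L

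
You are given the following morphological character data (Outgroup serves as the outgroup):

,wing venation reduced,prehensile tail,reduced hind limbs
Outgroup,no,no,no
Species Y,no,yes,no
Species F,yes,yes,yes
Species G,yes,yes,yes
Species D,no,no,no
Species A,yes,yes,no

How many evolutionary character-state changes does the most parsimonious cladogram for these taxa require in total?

The outgroup has state 'no' for every character, so 'yes' is the derived state throughout.
Only Species A, Species F, and Species G show the derived state 'yes' for wing venation reduced, supporting them as a clade.
prehensile tail: derived state 'yes' in Species A, Species F, Species G, and Species Y only — synapomorphy for {Species A, Species F, Species G, Species Y}.
reduced hind limbs: derived state 'yes' in Species F and Species G only — synapomorphy for {Species F, Species G}.
Most parsimonious ingroup topology: ((Species Y,((Species F,Species G),Species A)),Species D).
Changes per character on this tree: wing venation reduced: 1; prehensile tail: 1; reduced hind limbs: 1.
Total = 3.

3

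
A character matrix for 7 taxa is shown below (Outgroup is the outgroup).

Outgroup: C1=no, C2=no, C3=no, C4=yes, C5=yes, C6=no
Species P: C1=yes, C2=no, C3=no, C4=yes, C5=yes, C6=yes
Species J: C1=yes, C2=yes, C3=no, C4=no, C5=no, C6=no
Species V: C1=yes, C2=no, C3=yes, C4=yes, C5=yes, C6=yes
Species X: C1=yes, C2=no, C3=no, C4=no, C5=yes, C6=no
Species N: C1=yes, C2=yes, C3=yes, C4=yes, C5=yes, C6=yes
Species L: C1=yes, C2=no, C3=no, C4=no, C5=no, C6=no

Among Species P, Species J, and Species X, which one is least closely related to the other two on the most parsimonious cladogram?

Character polarity is set by the outgroup: the derived state is whichever differs from the outgroup's state, so for C4, C5 the derived state is 'no', and for the remaining characters it is 'yes'.
C1 (derived state 'yes') is shared by all ingroup taxa — unites the whole ingroup.
C2 groups Species J and Species N, which is incompatible with the clades supported by the remaining characters; treating it as convergent (homoplasy) costs fewer steps than any alternative tree.
C3: derived state 'yes' in Species N and Species V only — synapomorphy for {Species N, Species V}.
C4 (derived state 'no') is shared by Species J, Species L, and Species X — a synapomorphy uniting that clade.
C5: derived state 'no' in Species J and Species L only — synapomorphy for {Species J, Species L}.
C6 (derived state 'yes') is shared by Species N, Species P, and Species V — a synapomorphy uniting that clade.
Most parsimonious ingroup topology: ((Species P,(Species V,Species N)),((Species J,Species L),Species X)).
Species X and Species J share a more recent common ancestor with each other than either does with Species P, so Species P is the least closely related of the three.

Species P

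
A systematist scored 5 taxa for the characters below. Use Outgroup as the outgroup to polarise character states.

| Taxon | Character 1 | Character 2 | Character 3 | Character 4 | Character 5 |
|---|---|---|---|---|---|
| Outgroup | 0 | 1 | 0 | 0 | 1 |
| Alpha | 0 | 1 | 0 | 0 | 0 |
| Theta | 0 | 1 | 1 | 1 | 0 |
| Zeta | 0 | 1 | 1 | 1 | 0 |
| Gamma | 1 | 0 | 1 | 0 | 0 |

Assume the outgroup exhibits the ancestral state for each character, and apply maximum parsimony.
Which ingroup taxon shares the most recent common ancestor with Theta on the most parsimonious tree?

Character polarity is set by the outgroup: the derived state is whichever differs from the outgroup's state, so for Character 2, Character 5 the derived state is '0', and for the remaining characters it is '1'.
Character 1: derived state '1' in Gamma only — an autapomorphy, so it tells us nothing about relationships among taxa.
Character 2: derived state '0' in Gamma only — an autapomorphy, so it tells us nothing about relationships among taxa.
Only Gamma, Theta, and Zeta show the derived state '1' for Character 3, supporting them as a clade.
Character 4: derived state '1' in Theta and Zeta only — synapomorphy for {Theta, Zeta}.
Character 5 (derived state '0') is shared by all ingroup taxa — unites the whole ingroup.
Most parsimonious ingroup topology: (Alpha,((Theta,Zeta),Gamma)).
Theta and Zeta form a cherry on this tree, so they are sister taxa.

Zeta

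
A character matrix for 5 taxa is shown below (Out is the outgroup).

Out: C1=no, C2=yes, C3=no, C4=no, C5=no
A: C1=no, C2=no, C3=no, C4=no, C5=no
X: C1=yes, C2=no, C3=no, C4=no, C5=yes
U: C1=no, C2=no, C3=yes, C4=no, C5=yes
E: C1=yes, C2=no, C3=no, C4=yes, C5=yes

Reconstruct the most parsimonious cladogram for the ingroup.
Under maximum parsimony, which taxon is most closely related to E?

Character polarity is set by the outgroup: the derived state is whichever differs from the outgroup's state, so for C2 the derived state is 'no', and for the remaining characters it is 'yes'.
Only E and X show the derived state 'yes' for C1, supporting them as a clade.
C2 (derived state 'no') is shared by all ingroup taxa — unites the whole ingroup.
C3: derived state 'yes' in U only — an autapomorphy, so it tells us nothing about relationships among taxa.
C4 (derived state 'yes') is unique to E (autapomorphy; uninformative for grouping).
Only E, U, and X show the derived state 'yes' for C5, supporting them as a clade.
Most parsimonious ingroup topology: (A,((X,E),U)).
E and X form a cherry on this tree, so they are sister taxa.

X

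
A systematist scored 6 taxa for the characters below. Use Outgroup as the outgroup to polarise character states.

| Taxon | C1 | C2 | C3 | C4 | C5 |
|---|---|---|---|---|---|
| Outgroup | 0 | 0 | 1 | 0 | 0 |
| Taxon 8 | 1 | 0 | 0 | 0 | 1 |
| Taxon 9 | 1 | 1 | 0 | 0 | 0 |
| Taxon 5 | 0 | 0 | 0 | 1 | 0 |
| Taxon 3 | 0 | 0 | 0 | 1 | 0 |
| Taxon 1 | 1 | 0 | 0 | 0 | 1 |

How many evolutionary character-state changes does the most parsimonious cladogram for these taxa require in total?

5

Character polarity is set by the outgroup: the derived state is whichever differs from the outgroup's state, so for C3 the derived state is '0', and for the remaining characters it is '1'.
Only Taxon 1, Taxon 8, and Taxon 9 show the derived state '1' for C1, supporting them as a clade.
C2 (derived state '1') is unique to Taxon 9 (autapomorphy; uninformative for grouping).
C3 (derived state '0') is shared by all ingroup taxa — unites the whole ingroup.
C4: derived state '1' in Taxon 3 and Taxon 5 only — synapomorphy for {Taxon 3, Taxon 5}.
C5: derived state '1' in Taxon 1 and Taxon 8 only — synapomorphy for {Taxon 1, Taxon 8}.
Most parsimonious ingroup topology: (((Taxon 8,Taxon 1),Taxon 9),(Taxon 5,Taxon 3)).
Changes per character on this tree: C1: 1; C2: 1; C3: 1; C4: 1; C5: 1.
Total = 5.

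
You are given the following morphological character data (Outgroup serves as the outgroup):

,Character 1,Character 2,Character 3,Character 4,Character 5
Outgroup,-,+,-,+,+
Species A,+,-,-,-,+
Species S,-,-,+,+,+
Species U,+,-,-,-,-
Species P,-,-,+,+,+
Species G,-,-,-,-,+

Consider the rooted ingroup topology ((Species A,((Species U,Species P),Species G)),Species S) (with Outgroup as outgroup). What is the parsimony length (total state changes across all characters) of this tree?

8

Map each character onto ((Species A,((Species U,Species P),Species G)),Species S) (rooted by Outgroup) and count the minimum state changes it requires (Fitch parsimony):
Character 1: 2; Character 2: 1; Character 3: 2; Character 4: 2; Character 5: 1.
Total tree length = 8.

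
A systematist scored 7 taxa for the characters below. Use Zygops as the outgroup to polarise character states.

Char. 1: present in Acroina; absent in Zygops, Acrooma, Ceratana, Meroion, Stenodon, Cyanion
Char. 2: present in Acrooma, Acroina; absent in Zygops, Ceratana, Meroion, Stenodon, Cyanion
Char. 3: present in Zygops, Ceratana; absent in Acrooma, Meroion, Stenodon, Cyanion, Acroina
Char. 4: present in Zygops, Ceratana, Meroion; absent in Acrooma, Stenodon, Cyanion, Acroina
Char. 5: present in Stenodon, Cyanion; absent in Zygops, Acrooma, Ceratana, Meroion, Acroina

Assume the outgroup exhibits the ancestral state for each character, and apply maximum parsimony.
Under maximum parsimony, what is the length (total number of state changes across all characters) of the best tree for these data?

5

Character polarity is set by the outgroup: the derived state is whichever differs from the outgroup's state, so for Char. 3, Char. 4 the derived state is 'absent', and for the remaining characters it is 'present'.
Char. 1 (derived state 'present') is unique to Acroina (autapomorphy; uninformative for grouping).
Char. 2 (derived state 'present') is shared by Acroina and Acrooma — a synapomorphy uniting that clade.
Char. 3: derived state 'absent' in Acroina, Acrooma, Cyanion, Meroion, and Stenodon only — synapomorphy for {Acroina, Acrooma, Cyanion, Meroion, Stenodon}.
Char. 4 (derived state 'absent') is shared by Acroina, Acrooma, Cyanion, and Stenodon — a synapomorphy uniting that clade.
Only Cyanion and Stenodon show the derived state 'present' for Char. 5, supporting them as a clade.
Most parsimonious ingroup topology: ((((Acrooma,Acroina),(Stenodon,Cyanion)),Meroion),Ceratana).
Changes per character on this tree: Char. 1: 1; Char. 2: 1; Char. 3: 1; Char. 4: 1; Char. 5: 1.
Total = 5.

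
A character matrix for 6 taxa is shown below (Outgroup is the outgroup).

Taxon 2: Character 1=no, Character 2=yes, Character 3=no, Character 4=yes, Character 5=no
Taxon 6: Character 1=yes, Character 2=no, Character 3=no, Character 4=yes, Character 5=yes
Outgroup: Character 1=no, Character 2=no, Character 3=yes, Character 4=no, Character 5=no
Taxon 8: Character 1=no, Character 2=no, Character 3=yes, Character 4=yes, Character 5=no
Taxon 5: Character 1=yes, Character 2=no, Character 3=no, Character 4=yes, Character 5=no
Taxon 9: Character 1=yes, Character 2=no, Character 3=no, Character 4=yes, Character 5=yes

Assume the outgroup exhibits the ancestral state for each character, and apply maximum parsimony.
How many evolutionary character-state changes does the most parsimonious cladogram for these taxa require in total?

5

Character polarity is set by the outgroup: the derived state is whichever differs from the outgroup's state, so for Character 3 the derived state is 'no', and for the remaining characters it is 'yes'.
Only Taxon 5, Taxon 6, and Taxon 9 show the derived state 'yes' for Character 1, supporting them as a clade.
Character 2 (derived state 'yes') is unique to Taxon 2 (autapomorphy; uninformative for grouping).
Only Taxon 2, Taxon 5, Taxon 6, and Taxon 9 show the derived state 'no' for Character 3, supporting them as a clade.
Character 4 (derived state 'yes') is shared by all ingroup taxa — unites the whole ingroup.
Character 5: derived state 'yes' in Taxon 6 and Taxon 9 only — synapomorphy for {Taxon 6, Taxon 9}.
Most parsimonious ingroup topology: ((Taxon 2,((Taxon 9,Taxon 6),Taxon 5)),Taxon 8).
Changes per character on this tree: Character 1: 1; Character 2: 1; Character 3: 1; Character 4: 1; Character 5: 1.
Total = 5.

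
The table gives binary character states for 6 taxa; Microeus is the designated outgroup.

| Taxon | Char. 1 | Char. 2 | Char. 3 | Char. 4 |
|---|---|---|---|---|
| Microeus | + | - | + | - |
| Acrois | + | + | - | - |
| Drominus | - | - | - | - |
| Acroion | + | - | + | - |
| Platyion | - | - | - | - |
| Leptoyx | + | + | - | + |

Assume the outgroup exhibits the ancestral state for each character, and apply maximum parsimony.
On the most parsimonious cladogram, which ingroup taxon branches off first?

Character polarity is set by the outgroup: the derived state is whichever differs from the outgroup's state, so for Char. 1, Char. 3 the derived state is '-', and for the remaining characters it is '+'.
Char. 1 (derived state '-') is shared by Drominus and Platyion — a synapomorphy uniting that clade.
Char. 2: derived state '+' in Acrois and Leptoyx only — synapomorphy for {Acrois, Leptoyx}.
Char. 3: derived state '-' in Acrois, Drominus, Leptoyx, and Platyion only — synapomorphy for {Acrois, Drominus, Leptoyx, Platyion}.
Char. 4: derived state '+' in Leptoyx only — an autapomorphy, so it tells us nothing about relationships among taxa.
Most parsimonious ingroup topology: (((Acrois,Leptoyx),(Drominus,Platyion)),Acroion).
Acroion is sister to the clade containing all other ingroup taxa, so it is the earliest-diverging (most basal) ingroup lineage.

Acroion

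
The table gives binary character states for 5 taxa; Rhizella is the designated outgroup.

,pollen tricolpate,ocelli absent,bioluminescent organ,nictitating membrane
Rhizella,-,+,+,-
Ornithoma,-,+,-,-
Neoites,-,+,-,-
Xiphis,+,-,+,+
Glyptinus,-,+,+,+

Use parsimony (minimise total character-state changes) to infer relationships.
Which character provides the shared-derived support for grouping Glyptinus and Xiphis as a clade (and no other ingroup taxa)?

Character polarity is set by the outgroup: the derived state is whichever differs from the outgroup's state, so for ocelli absent, bioluminescent organ the derived state is '-', and for the remaining characters it is '+'.
pollen tricolpate: derived state '+' in Xiphis only — an autapomorphy, so it tells us nothing about relationships among taxa.
ocelli absent (derived state '-') is unique to Xiphis (autapomorphy; uninformative for grouping).
bioluminescent organ (derived state '-') is shared by Neoites and Ornithoma — a synapomorphy uniting that clade.
nictitating membrane (derived state '+') is shared by Glyptinus and Xiphis — a synapomorphy uniting that clade.
Most parsimonious ingroup topology: ((Ornithoma,Neoites),(Xiphis,Glyptinus)).
The clade {Glyptinus, Xiphis} is supported by nictitating membrane: its derived state '+' occurs in exactly those taxa and in no other taxon (including the outgroup).

nictitating membrane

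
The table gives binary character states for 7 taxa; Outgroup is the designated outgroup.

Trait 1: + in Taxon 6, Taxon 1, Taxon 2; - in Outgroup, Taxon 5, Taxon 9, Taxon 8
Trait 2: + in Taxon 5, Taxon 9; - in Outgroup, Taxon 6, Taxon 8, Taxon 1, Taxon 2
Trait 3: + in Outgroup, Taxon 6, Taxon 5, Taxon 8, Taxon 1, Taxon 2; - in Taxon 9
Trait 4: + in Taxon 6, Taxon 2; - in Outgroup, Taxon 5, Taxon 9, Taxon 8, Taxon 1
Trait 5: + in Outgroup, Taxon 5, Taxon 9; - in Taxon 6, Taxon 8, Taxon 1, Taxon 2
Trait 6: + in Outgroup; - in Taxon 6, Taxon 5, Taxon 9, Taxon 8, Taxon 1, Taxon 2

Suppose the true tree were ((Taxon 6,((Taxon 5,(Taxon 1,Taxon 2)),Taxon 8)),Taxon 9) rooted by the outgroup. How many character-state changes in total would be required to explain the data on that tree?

Map each character onto ((Taxon 6,((Taxon 5,(Taxon 1,Taxon 2)),Taxon 8)),Taxon 9) (rooted by Outgroup) and count the minimum state changes it requires (Fitch parsimony):
Trait 1: 2; Trait 2: 2; Trait 3: 1; Trait 4: 2; Trait 5: 2; Trait 6: 1.
Total tree length = 10.

10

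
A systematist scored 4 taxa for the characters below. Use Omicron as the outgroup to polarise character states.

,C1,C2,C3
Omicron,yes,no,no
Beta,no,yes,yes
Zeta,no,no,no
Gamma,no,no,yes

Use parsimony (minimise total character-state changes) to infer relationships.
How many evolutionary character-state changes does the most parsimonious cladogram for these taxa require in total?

Character polarity is set by the outgroup: the derived state is whichever differs from the outgroup's state, so for C1 the derived state is 'no', and for the remaining characters it is 'yes'.
C1 (derived state 'no') is shared by all ingroup taxa — unites the whole ingroup.
C2 (derived state 'yes') is unique to Beta (autapomorphy; uninformative for grouping).
C3: derived state 'yes' in Beta and Gamma only — synapomorphy for {Beta, Gamma}.
Most parsimonious ingroup topology: ((Beta,Gamma),Zeta).
Changes per character on this tree: C1: 1; C2: 1; C3: 1.
Total = 3.

3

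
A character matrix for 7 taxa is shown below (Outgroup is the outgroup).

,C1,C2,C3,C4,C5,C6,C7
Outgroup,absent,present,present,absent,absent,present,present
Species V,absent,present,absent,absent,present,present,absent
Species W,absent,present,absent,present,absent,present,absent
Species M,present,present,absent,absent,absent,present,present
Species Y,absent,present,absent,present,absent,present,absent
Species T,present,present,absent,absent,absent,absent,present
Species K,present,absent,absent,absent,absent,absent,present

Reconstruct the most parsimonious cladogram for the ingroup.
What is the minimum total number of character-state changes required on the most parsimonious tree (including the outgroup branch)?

7

Character polarity is set by the outgroup: the derived state is whichever differs from the outgroup's state, so for C2, C3, C6, C7 the derived state is 'absent', and for the remaining characters it is 'present'.
Only Species K, Species M, and Species T show the derived state 'present' for C1, supporting them as a clade.
C2: derived state 'absent' in Species K only — an autapomorphy, so it tells us nothing about relationships among taxa.
All ingroup taxa share the derived state 'absent' for C3; it defines the ingroup but does not resolve relationships within it.
C4: derived state 'present' in Species W and Species Y only — synapomorphy for {Species W, Species Y}.
C5: derived state 'present' in Species V only — an autapomorphy, so it tells us nothing about relationships among taxa.
C6: derived state 'absent' in Species K and Species T only — synapomorphy for {Species K, Species T}.
Only Species V, Species W, and Species Y show the derived state 'absent' for C7, supporting them as a clade.
Most parsimonious ingroup topology: ((Species V,(Species W,Species Y)),(Species M,(Species T,Species K))).
Changes per character on this tree: C1: 1; C2: 1; C3: 1; C4: 1; C5: 1; C6: 1; C7: 1.
Total = 7.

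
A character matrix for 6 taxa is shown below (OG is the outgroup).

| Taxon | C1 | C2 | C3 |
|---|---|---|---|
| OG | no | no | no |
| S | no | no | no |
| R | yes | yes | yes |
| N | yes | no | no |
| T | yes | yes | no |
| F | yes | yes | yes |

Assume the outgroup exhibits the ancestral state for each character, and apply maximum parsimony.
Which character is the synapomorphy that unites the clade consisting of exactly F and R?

C3

The outgroup has state 'no' for every character, so 'yes' is the derived state throughout.
C1 (derived state 'yes') is shared by F, N, R, and T — a synapomorphy uniting that clade.
Only F, R, and T show the derived state 'yes' for C2, supporting them as a clade.
C3: derived state 'yes' in F and R only — synapomorphy for {F, R}.
Most parsimonious ingroup topology: (S,(((R,F),T),N)).
The clade {F, R} is supported by C3: its derived state 'yes' occurs in exactly those taxa and in no other taxon (including the outgroup).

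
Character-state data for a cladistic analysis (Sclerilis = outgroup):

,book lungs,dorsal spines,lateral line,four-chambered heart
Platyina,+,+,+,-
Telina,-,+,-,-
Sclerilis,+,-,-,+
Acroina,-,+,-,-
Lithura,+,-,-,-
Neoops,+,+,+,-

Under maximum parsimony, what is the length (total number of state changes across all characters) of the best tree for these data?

4

Character polarity is set by the outgroup: the derived state is whichever differs from the outgroup's state, so for book lungs, four-chambered heart the derived state is '-', and for the remaining characters it is '+'.
book lungs (derived state '-') is shared by Acroina and Telina — a synapomorphy uniting that clade.
dorsal spines (derived state '+') is shared by Acroina, Neoops, Platyina, and Telina — a synapomorphy uniting that clade.
lateral line: derived state '+' in Neoops and Platyina only — synapomorphy for {Neoops, Platyina}.
four-chambered heart (derived state '-') is shared by all ingroup taxa — unites the whole ingroup.
Most parsimonious ingroup topology: (((Telina,Acroina),(Platyina,Neoops)),Lithura).
Changes per character on this tree: book lungs: 1; dorsal spines: 1; lateral line: 1; four-chambered heart: 1.
Total = 4.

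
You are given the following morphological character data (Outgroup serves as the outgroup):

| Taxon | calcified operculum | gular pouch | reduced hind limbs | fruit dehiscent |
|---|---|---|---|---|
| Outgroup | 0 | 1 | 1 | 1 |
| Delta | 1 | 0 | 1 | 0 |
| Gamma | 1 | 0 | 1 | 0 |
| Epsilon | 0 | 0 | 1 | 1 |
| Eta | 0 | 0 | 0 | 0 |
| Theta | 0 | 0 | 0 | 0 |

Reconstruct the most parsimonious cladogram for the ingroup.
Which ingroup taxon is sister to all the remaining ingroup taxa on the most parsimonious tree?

Character polarity is set by the outgroup: the derived state is whichever differs from the outgroup's state, so for gular pouch, reduced hind limbs, fruit dehiscent the derived state is '0', and for the remaining characters it is '1'.
Only Delta and Gamma show the derived state '1' for calcified operculum, supporting them as a clade.
gular pouch (derived state '0') is shared by all ingroup taxa — unites the whole ingroup.
Only Eta and Theta show the derived state '0' for reduced hind limbs, supporting them as a clade.
Only Delta, Eta, Gamma, and Theta show the derived state '0' for fruit dehiscent, supporting them as a clade.
Most parsimonious ingroup topology: (((Delta,Gamma),(Eta,Theta)),Epsilon).
Epsilon is sister to the clade containing all other ingroup taxa, so it is the earliest-diverging (most basal) ingroup lineage.

Epsilon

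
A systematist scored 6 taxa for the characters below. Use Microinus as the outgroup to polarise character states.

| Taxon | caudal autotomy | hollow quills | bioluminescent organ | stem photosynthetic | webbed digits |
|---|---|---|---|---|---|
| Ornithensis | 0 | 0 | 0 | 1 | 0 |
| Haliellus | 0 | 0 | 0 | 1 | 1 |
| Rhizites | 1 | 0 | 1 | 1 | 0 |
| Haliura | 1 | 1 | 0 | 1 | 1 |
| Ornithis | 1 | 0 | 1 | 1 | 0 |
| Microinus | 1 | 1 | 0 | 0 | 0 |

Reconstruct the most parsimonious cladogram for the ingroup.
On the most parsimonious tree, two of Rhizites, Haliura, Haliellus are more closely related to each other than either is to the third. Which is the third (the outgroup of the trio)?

Haliura

Character polarity is set by the outgroup: the derived state is whichever differs from the outgroup's state, so for caudal autotomy, hollow quills the derived state is '0', and for the remaining characters it is '1'.
caudal autotomy: derived state '0' in Haliellus and Ornithensis only — synapomorphy for {Haliellus, Ornithensis}.
hollow quills (derived state '0') is shared by Haliellus, Ornithensis, Ornithis, and Rhizites — a synapomorphy uniting that clade.
bioluminescent organ (derived state '1') is shared by Ornithis and Rhizites — a synapomorphy uniting that clade.
stem photosynthetic (derived state '1') is shared by all ingroup taxa — unites the whole ingroup.
webbed digits (state '1') occurs in Haliellus and Haliura but conflicts with the nesting implied by the other characters — most parsimoniously interpreted as homoplasy.
Most parsimonious ingroup topology: (Haliura,((Ornithis,Rhizites),(Haliellus,Ornithensis))).
Haliellus and Rhizites share a more recent common ancestor with each other than either does with Haliura, so Haliura is the least closely related of the three.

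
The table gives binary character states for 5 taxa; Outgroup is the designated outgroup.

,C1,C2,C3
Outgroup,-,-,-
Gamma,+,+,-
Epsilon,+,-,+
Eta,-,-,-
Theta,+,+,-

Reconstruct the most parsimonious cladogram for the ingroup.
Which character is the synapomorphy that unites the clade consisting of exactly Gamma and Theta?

The outgroup has state '-' for every character, so '+' is the derived state throughout.
Only Epsilon, Gamma, and Theta show the derived state '+' for C1, supporting them as a clade.
Only Gamma and Theta show the derived state '+' for C2, supporting them as a clade.
C3: derived state '+' in Epsilon only — an autapomorphy, so it tells us nothing about relationships among taxa.
Most parsimonious ingroup topology: (((Gamma,Theta),Epsilon),Eta).
The clade {Gamma, Theta} is supported by C2: its derived state '+' occurs in exactly those taxa and in no other taxon (including the outgroup).

C2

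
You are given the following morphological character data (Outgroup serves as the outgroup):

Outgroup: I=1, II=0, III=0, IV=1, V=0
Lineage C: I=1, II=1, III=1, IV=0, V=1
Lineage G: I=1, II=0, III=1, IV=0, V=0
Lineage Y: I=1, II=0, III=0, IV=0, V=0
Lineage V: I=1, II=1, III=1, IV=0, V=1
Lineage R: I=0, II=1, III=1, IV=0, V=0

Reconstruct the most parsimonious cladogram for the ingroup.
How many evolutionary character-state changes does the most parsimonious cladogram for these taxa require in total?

Character polarity is set by the outgroup: the derived state is whichever differs from the outgroup's state, so for I, IV the derived state is '0', and for the remaining characters it is '1'.
I: derived state '0' in Lineage R only — an autapomorphy, so it tells us nothing about relationships among taxa.
II (derived state '1') is shared by Lineage C, Lineage R, and Lineage V — a synapomorphy uniting that clade.
III (derived state '1') is shared by Lineage C, Lineage G, Lineage R, and Lineage V — a synapomorphy uniting that clade.
IV (derived state '0') is shared by all ingroup taxa — unites the whole ingroup.
V (derived state '1') is shared by Lineage C and Lineage V — a synapomorphy uniting that clade.
Most parsimonious ingroup topology: ((((Lineage C,Lineage V),Lineage R),Lineage G),Lineage Y).
Changes per character on this tree: I: 1; II: 1; III: 1; IV: 1; V: 1.
Total = 5.

5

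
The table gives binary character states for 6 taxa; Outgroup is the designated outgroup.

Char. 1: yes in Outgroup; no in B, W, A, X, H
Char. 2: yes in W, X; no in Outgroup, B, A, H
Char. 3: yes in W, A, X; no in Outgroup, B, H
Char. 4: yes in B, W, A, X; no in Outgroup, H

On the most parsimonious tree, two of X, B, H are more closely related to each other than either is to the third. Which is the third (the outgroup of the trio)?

Character polarity is set by the outgroup: the derived state is whichever differs from the outgroup's state, so for Char. 1 the derived state is 'no', and for the remaining characters it is 'yes'.
Char. 1 (derived state 'no') is shared by all ingroup taxa — unites the whole ingroup.
Char. 2: derived state 'yes' in W and X only — synapomorphy for {W, X}.
Char. 3: derived state 'yes' in A, W, and X only — synapomorphy for {A, W, X}.
Only A, B, W, and X show the derived state 'yes' for Char. 4, supporting them as a clade.
Most parsimonious ingroup topology: ((B,((W,X),A)),H).
B and X share a more recent common ancestor with each other than either does with H, so H is the least closely related of the three.

H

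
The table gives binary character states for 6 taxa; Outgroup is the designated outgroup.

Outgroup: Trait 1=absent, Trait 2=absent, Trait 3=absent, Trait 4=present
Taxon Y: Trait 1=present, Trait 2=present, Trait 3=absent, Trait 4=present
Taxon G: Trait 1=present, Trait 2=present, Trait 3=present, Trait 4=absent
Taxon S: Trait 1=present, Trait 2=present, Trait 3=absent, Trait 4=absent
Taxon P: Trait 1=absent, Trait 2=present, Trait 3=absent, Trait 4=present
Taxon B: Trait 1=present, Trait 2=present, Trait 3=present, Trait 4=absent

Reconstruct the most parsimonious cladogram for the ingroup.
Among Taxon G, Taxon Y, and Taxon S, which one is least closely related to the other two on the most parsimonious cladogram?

Taxon Y

Character polarity is set by the outgroup: the derived state is whichever differs from the outgroup's state, so for Trait 4 the derived state is 'absent', and for the remaining characters it is 'present'.
Trait 1: derived state 'present' in Taxon B, Taxon G, Taxon S, and Taxon Y only — synapomorphy for {Taxon B, Taxon G, Taxon S, Taxon Y}.
All ingroup taxa share the derived state 'present' for Trait 2; it defines the ingroup but does not resolve relationships within it.
Trait 3: derived state 'present' in Taxon B and Taxon G only — synapomorphy for {Taxon B, Taxon G}.
Trait 4: derived state 'absent' in Taxon B, Taxon G, and Taxon S only — synapomorphy for {Taxon B, Taxon G, Taxon S}.
Most parsimonious ingroup topology: ((Taxon Y,((Taxon G,Taxon B),Taxon S)),Taxon P).
Taxon G and Taxon S share a more recent common ancestor with each other than either does with Taxon Y, so Taxon Y is the least closely related of the three.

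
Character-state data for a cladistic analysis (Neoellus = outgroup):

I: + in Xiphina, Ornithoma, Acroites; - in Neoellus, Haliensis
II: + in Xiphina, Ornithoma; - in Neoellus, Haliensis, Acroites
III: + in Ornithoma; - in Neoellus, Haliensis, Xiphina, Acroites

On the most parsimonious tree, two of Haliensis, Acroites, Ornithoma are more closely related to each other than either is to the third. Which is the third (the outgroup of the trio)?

The outgroup has state '-' for every character, so '+' is the derived state throughout.
Only Acroites, Ornithoma, and Xiphina show the derived state '+' for I, supporting them as a clade.
II: derived state '+' in Ornithoma and Xiphina only — synapomorphy for {Ornithoma, Xiphina}.
III: derived state '+' in Ornithoma only — an autapomorphy, so it tells us nothing about relationships among taxa.
Most parsimonious ingroup topology: (Haliensis,((Xiphina,Ornithoma),Acroites)).
Acroites and Ornithoma share a more recent common ancestor with each other than either does with Haliensis, so Haliensis is the least closely related of the three.

Haliensis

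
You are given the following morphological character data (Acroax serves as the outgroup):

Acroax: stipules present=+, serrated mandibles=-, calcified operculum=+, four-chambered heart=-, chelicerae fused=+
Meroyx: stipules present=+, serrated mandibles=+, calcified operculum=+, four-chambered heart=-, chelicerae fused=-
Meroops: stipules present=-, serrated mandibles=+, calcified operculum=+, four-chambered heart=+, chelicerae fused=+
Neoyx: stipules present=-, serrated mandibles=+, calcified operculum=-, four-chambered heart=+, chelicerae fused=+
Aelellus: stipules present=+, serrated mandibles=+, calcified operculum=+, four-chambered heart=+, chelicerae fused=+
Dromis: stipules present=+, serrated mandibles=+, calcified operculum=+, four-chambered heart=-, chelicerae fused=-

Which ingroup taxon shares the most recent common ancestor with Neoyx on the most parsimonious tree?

Meroops

Character polarity is set by the outgroup: the derived state is whichever differs from the outgroup's state, so for stipules present, calcified operculum, chelicerae fused the derived state is '-', and for the remaining characters it is '+'.
stipules present (derived state '-') is shared by Meroops and Neoyx — a synapomorphy uniting that clade.
All ingroup taxa share the derived state '+' for serrated mandibles; it defines the ingroup but does not resolve relationships within it.
calcified operculum: derived state '-' in Neoyx only — an autapomorphy, so it tells us nothing about relationships among taxa.
four-chambered heart (derived state '+') is shared by Aelellus, Meroops, and Neoyx — a synapomorphy uniting that clade.
chelicerae fused: derived state '-' in Dromis and Meroyx only — synapomorphy for {Dromis, Meroyx}.
Most parsimonious ingroup topology: ((Meroyx,Dromis),((Meroops,Neoyx),Aelellus)).
Neoyx and Meroops form a cherry on this tree, so they are sister taxa.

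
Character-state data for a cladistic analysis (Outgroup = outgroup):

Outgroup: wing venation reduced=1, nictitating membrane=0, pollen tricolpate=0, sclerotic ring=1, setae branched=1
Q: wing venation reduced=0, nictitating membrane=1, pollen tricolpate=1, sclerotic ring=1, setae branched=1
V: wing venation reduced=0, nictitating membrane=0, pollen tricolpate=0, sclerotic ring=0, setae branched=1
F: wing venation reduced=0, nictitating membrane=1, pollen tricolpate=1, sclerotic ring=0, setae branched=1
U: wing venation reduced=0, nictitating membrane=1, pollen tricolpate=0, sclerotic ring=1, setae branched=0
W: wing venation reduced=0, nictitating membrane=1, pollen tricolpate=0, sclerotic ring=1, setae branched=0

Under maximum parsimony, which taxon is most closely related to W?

Character polarity is set by the outgroup: the derived state is whichever differs from the outgroup's state, so for wing venation reduced, sclerotic ring, setae branched the derived state is '0', and for the remaining characters it is '1'.
wing venation reduced (derived state '0') is shared by all ingroup taxa — unites the whole ingroup.
nictitating membrane (derived state '1') is shared by F, Q, U, and W — a synapomorphy uniting that clade.
pollen tricolpate (derived state '1') is shared by F and Q — a synapomorphy uniting that clade.
sclerotic ring groups F and V, which is incompatible with the clades supported by the remaining characters; treating it as convergent (homoplasy) costs fewer steps than any alternative tree.
Only U and W show the derived state '0' for setae branched, supporting them as a clade.
Most parsimonious ingroup topology: (((Q,F),(U,W)),V).
W and U form a cherry on this tree, so they are sister taxa.

U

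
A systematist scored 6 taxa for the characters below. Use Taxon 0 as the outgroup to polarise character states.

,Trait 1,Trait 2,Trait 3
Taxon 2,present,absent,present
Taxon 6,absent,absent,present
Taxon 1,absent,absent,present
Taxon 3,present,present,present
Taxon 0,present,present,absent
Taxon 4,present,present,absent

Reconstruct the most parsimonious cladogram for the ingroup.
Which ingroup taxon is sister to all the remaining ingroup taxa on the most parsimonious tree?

Character polarity is set by the outgroup: the derived state is whichever differs from the outgroup's state, so for Trait 1, Trait 2 the derived state is 'absent', and for the remaining characters it is 'present'.
Trait 1 (derived state 'absent') is shared by Taxon 1 and Taxon 6 — a synapomorphy uniting that clade.
Only Taxon 1, Taxon 2, and Taxon 6 show the derived state 'absent' for Trait 2, supporting them as a clade.
Trait 3 (derived state 'present') is shared by Taxon 1, Taxon 2, Taxon 3, and Taxon 6 — a synapomorphy uniting that clade.
Most parsimonious ingroup topology: ((((Taxon 1,Taxon 6),Taxon 2),Taxon 3),Taxon 4).
Taxon 4 is sister to the clade containing all other ingroup taxa, so it is the earliest-diverging (most basal) ingroup lineage.

Taxon 4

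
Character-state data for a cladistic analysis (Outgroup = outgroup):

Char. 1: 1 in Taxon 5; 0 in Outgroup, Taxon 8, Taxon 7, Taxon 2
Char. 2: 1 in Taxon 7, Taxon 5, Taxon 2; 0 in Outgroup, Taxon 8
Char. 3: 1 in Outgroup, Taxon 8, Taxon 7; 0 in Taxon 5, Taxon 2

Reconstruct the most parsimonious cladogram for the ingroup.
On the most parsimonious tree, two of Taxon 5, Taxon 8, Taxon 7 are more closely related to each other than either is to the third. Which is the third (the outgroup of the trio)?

Taxon 8

Character polarity is set by the outgroup: the derived state is whichever differs from the outgroup's state, so for Char. 3 the derived state is '0', and for the remaining characters it is '1'.
Char. 1: derived state '1' in Taxon 5 only — an autapomorphy, so it tells us nothing about relationships among taxa.
Char. 2 (derived state '1') is shared by Taxon 2, Taxon 5, and Taxon 7 — a synapomorphy uniting that clade.
Char. 3: derived state '0' in Taxon 2 and Taxon 5 only — synapomorphy for {Taxon 2, Taxon 5}.
Most parsimonious ingroup topology: (Taxon 8,(Taxon 7,(Taxon 5,Taxon 2))).
Taxon 7 and Taxon 5 share a more recent common ancestor with each other than either does with Taxon 8, so Taxon 8 is the least closely related of the three.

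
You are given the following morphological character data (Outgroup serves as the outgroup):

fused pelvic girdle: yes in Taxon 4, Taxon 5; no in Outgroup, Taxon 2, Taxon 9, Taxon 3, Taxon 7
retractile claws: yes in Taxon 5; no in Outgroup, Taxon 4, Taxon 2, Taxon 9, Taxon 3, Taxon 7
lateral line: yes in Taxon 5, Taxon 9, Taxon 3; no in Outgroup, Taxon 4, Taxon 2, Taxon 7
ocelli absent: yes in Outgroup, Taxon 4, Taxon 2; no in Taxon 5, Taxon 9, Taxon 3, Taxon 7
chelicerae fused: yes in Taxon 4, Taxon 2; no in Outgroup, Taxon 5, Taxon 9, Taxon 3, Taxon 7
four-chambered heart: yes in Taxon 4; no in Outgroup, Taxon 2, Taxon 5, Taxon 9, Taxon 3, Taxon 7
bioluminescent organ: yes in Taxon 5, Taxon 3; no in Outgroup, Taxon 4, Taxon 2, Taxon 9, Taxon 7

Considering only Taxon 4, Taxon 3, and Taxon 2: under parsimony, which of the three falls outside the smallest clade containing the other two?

Character polarity is set by the outgroup: the derived state is whichever differs from the outgroup's state, so for ocelli absent the derived state is 'no', and for the remaining characters it is 'yes'.
fused pelvic girdle (state 'yes') occurs in Taxon 4 and Taxon 5 but conflicts with the nesting implied by the other characters — most parsimoniously interpreted as homoplasy.
retractile claws: derived state 'yes' in Taxon 5 only — an autapomorphy, so it tells us nothing about relationships among taxa.
Only Taxon 3, Taxon 5, and Taxon 9 show the derived state 'yes' for lateral line, supporting them as a clade.
Only Taxon 3, Taxon 5, Taxon 7, and Taxon 9 show the derived state 'no' for ocelli absent, supporting them as a clade.
chelicerae fused: derived state 'yes' in Taxon 2 and Taxon 4 only — synapomorphy for {Taxon 2, Taxon 4}.
four-chambered heart (derived state 'yes') is unique to Taxon 4 (autapomorphy; uninformative for grouping).
Only Taxon 3 and Taxon 5 show the derived state 'yes' for bioluminescent organ, supporting them as a clade.
Most parsimonious ingroup topology: ((Taxon 4,Taxon 2),(((Taxon 5,Taxon 3),Taxon 9),Taxon 7)).
Taxon 4 and Taxon 2 share a more recent common ancestor with each other than either does with Taxon 3, so Taxon 3 is the least closely related of the three.

Taxon 3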